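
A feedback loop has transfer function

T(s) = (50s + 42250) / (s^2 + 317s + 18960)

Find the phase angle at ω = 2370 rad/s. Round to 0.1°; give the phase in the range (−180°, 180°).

Substitute s = j2370:
Numerator: 50(j2370) + 42250 = 42250 + j118500
Denominator: (j2370)^2 + 317(j2370) + 18960 = -5597940 + j751290
|N| = √(42250² + 118500²) ≈ 1.2581e+05, ∠N ≈ 70.38°
|D| = √(5597940² + 751290²) ≈ 5.6481e+06, ∠D ≈ 172.36°
∠T = 70.38° − 172.36° = -101.98°

-102.0°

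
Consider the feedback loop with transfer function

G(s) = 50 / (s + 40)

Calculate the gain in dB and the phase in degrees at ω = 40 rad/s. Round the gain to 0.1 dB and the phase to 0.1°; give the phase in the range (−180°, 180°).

At s = jω = j40:
pole (s+40): 40 + j40 → |·| = √(40²+40²) = √3200 ≈ 56.569, ∠ = arctan(40/40) ≈ 45.00°
|G| = 50 / 56.569 ≈ 0.88388
Gain = 20 log₁₀(0.88388) ≈ -1.07 dB
∠G = 0.00° − 45.00° = -45.00°

-1.1 dB, -45.0°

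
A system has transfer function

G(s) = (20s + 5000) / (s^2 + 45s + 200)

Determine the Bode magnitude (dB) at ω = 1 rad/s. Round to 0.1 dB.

27.8 dB

Substitute s = j1:
Numerator: 20(j1) + 5000 = 5000 + j20
Denominator: (j1)^2 + 45(j1) + 200 = 199 + j45
|N| = √(5000² + 20²) ≈ 5000, ∠N ≈ 0.23°
|D| = √(199² + 45²) ≈ 204.02, ∠D ≈ 12.74°
|G| = 5000 / 204.02 ≈ 24.507
Gain = 20 log₁₀(24.507) ≈ 27.79 dB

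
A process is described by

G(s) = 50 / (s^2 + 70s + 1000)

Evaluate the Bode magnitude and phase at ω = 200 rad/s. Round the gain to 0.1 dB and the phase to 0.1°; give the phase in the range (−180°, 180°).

-58.4 dB, -160.3°

Substitute s = j200:
Numerator: 50 = 50 + j0
Denominator: (j200)^2 + 70(j200) + 1000 = -39000 + j14000
|N| = √(50² + 0²) ≈ 50, ∠N ≈ 0.00°
|D| = √(39000² + 14000²) ≈ 41437, ∠D ≈ 160.25°
|G| = 50 / 41437 ≈ 0.0012067
Gain = 20 log₁₀(0.0012067) ≈ -58.37 dB
∠G = 0.00° − 160.25° = -160.25°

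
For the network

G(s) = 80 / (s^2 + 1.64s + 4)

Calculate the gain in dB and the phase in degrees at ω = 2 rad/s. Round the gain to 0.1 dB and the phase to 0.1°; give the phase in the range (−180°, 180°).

At s = jω = j2:
quadratic: (j2)² + 1.64·j2 + 4 = 0 + j3.28 → |·| ≈ 3.28, ∠ ≈ 90.00°
|G| = 80 / 3.28 ≈ 24.39
Gain = 20 log₁₀(24.39) ≈ 27.74 dB
∠G = 0.00° − 90.00° = -90.00°

27.7 dB, -90.0°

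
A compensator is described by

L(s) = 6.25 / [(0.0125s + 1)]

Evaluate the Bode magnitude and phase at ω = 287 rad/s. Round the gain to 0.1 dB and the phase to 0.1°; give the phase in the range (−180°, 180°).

4.5 dB, -74.4°

At ω = 287 rad/s:
pole (1 + j287·0.0125) = 1 + j3.5875 → |·| ≈ 3.7243, ∠ ≈ 74.42°
|L| = 6.25 · 1 / (3.7243) ≈ 1.6782
Gain = 20 log₁₀(1.6782) ≈ 4.50 dB
∠L = (0°) − (74.42°) = -74.42°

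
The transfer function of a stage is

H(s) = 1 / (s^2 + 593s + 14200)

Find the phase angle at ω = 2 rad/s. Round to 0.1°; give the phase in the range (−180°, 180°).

Substitute s = j2:
Numerator: 1 = 1 + j0
Denominator: (j2)^2 + 593(j2) + 14200 = 14196 + j1186
|N| = √(1² + 0²) ≈ 1, ∠N ≈ 0.00°
|D| = √(14196² + 1186²) ≈ 14245, ∠D ≈ 4.78°
∠H = 0.00° − 4.78° = -4.78°

-4.8°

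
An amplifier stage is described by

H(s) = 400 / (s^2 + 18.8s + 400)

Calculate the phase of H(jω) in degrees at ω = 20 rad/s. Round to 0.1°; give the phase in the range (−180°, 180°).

At s = jω = j20:
quadratic: (j20)² + 18.8·j20 + 400 = 0 + j376 → |·| ≈ 376, ∠ ≈ 90.00°
∠H = 0.00° − 90.00° = -90.00°

-90.0°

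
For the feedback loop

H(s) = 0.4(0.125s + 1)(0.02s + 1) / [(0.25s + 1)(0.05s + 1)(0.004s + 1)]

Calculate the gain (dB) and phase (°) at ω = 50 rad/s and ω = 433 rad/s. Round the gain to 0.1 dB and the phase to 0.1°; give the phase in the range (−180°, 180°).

ω = 50: -19.7 dB, -39.0°; ω = 433: -27.9 dB, -64.5°

At ω = 50 rad/s:
zero (1 + j50·0.125) = 1 + j6.25 → |·| ≈ 6.3295, ∠ ≈ 80.91°
zero (1 + j50·0.02) = 1 + j1 → |·| ≈ 1.4142, ∠ ≈ 45.00°
pole (1 + j50·0.25) = 1 + j12.5 → |·| ≈ 12.54, ∠ ≈ 85.43°
pole (1 + j50·0.05) = 1 + j2.5 → |·| ≈ 2.6926, ∠ ≈ 68.20°
pole (1 + j50·0.004) = 1 + j0.2 → |·| ≈ 1.0198, ∠ ≈ 11.31°
|H| = 0.4 · 6.3295 · 1.4142 / (12.54 · 2.6926 · 1.0198) ≈ 0.10398
Gain = 20 log₁₀(0.10398) ≈ -19.66 dB
∠H = (80.91° + 45.00°) − (85.43° + 68.20° + 11.31°) = -39.03°

At ω = 433 rad/s:
zero (1 + j433·0.125) = 1 + j54.125 → |·| ≈ 54.134, ∠ ≈ 88.94°
zero (1 + j433·0.02) = 1 + j8.66 → |·| ≈ 8.7175, ∠ ≈ 83.41°
pole (1 + j433·0.25) = 1 + j108.25 → |·| ≈ 108.25, ∠ ≈ 89.47°
pole (1 + j433·0.05) = 1 + j21.65 → |·| ≈ 21.673, ∠ ≈ 87.36°
pole (1 + j433·0.004) = 1 + j1.732 → |·| ≈ 2, ∠ ≈ 60.00°
|H| = 0.4 · 54.134 · 8.7175 / (108.25 · 21.673 · 2) ≈ 0.04023
Gain = 20 log₁₀(0.04023) ≈ -27.91 dB
∠H = (88.94° + 83.41°) − (89.47° + 87.36° + 60.00°) = -64.48°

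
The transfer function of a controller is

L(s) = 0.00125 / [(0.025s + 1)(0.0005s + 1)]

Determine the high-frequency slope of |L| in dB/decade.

-40 dB/decade

Each pole contributes −20 dB/decade at high frequency; each zero contributes +20 dB/decade.
Net: 0 zero(s) − 2 pole(s) → -40 dB/decade.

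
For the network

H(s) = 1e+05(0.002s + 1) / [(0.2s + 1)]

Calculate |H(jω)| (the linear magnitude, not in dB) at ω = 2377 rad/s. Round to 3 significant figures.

At ω = 2377 rad/s:
zero (1 + j2377·0.002) = 1 + j4.754 → |·| ≈ 4.858, ∠ ≈ 78.12°
pole (1 + j2377·0.2) = 1 + j475.4 → |·| ≈ 475.4, ∠ ≈ 89.88°
|H| = 1e+05 · 4.858 / (475.4) ≈ 1021.9

1.02e+03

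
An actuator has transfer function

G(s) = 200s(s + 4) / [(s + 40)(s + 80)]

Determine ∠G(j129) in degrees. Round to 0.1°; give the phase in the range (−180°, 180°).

At s = jω = j129:
zero (s+4): 4 + j129 → |·| = √(4²+129²) = √16657 ≈ 129.06, ∠ = arctan(129/4) ≈ 88.22°
zero at origin: s = j129 → |·| = 129, ∠ = 90.00°
pole (s+40): 40 + j129 → |·| = √(40²+129²) = √18241 ≈ 135.06, ∠ = arctan(129/40) ≈ 72.77°
pole (s+80): 80 + j129 → |·| = √(80²+129²) = √23041 ≈ 151.79, ∠ = arctan(129/80) ≈ 58.19°
∠G = 178.22° − 130.96° = 47.26°

47.3°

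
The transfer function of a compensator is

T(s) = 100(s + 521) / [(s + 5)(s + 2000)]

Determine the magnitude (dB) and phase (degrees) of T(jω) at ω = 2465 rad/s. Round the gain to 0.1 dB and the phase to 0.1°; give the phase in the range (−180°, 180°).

-29.8 dB, -62.8°

At s = jω = j2465:
zero (s+521): 521 + j2465 → |·| = √(521²+2465²) = √6347666 ≈ 2519.5, ∠ = arctan(2465/521) ≈ 78.07°
pole (s+5): 5 + j2465 → |·| = √(5²+2465²) = √6076250 ≈ 2465, ∠ = arctan(2465/5) ≈ 89.88°
pole (s+2000): 2000 + j2465 → |·| = √(2000²+2465²) = √10076225 ≈ 3174.3, ∠ = arctan(2465/2000) ≈ 50.95°
|T| = 100 · 2519.5 / 7.8246e+06 ≈ 0.0322
Gain = 20 log₁₀(0.0322) ≈ -29.84 dB
∠T = 78.07° − 140.83° = -62.76°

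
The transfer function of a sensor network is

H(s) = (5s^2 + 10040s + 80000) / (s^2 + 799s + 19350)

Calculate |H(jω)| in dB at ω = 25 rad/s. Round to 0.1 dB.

Substitute s = j25:
Numerator: 5(j25)^2 + 10040(j25) + 80000 = 76875 + j251000
Denominator: (j25)^2 + 799(j25) + 19350 = 18725 + j19975
|N| = √(76875² + 251000²) ≈ 2.6251e+05, ∠N ≈ 72.97°
|D| = √(18725² + 19975²) ≈ 27379, ∠D ≈ 46.85°
|H| = 2.6251e+05 / 27379 ≈ 9.588
Gain = 20 log₁₀(9.588) ≈ 19.63 dB

19.6 dB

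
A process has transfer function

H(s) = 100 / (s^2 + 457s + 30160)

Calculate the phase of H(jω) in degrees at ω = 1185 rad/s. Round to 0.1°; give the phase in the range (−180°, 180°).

Substitute s = j1185:
Numerator: 100 = 100 + j0
Denominator: (j1185)^2 + 457(j1185) + 30160 = -1374065 + j541545
|N| = √(100² + 0²) ≈ 100, ∠N ≈ 0.00°
|D| = √(1374065² + 541545²) ≈ 1.4769e+06, ∠D ≈ 158.49°
∠H = 0.00° − 158.49° = -158.49°

-158.5°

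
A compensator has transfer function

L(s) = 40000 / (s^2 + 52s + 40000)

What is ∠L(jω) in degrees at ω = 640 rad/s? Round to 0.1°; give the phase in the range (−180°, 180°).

At s = jω = j640:
quadratic: (j640)² + 52·j640 + 40000 = -369600 + j33280 → |·| ≈ 3.711e+05, ∠ ≈ 174.85°
∠L = 0.00° − 174.85° = -174.85°

-174.9°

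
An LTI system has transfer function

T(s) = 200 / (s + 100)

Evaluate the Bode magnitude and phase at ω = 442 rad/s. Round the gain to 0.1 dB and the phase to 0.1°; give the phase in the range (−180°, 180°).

-7.1 dB, -77.3°

At s = jω = j442:
pole (s+100): 100 + j442 → |·| = √(100²+442²) = √205364 ≈ 453.17, ∠ = arctan(442/100) ≈ 77.25°
|T| = 200 / 453.17 ≈ 0.44134
Gain = 20 log₁₀(0.44134) ≈ -7.10 dB
∠T = 0.00° − 77.25° = -77.25°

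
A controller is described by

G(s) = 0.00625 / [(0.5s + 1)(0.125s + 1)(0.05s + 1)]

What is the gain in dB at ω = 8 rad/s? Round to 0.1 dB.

At ω = 8 rad/s:
pole (1 + j8·0.5) = 1 + j4 → |·| ≈ 4.1231, ∠ ≈ 75.96°
pole (1 + j8·0.125) = 1 + j1 → |·| ≈ 1.4142, ∠ ≈ 45.00°
pole (1 + j8·0.05) = 1 + j0.4 → |·| ≈ 1.077, ∠ ≈ 21.80°
|G| = 0.00625 · 1 / (4.1231 · 1.4142 · 1.077) ≈ 0.00099524
Gain = 20 log₁₀(0.00099524) ≈ -60.04 dB

-60.0 dB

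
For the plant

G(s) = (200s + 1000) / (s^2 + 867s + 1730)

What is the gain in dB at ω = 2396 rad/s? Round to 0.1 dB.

Substitute s = j2396:
Numerator: 200(j2396) + 1000 = 1000 + j479200
Denominator: (j2396)^2 + 867(j2396) + 1730 = -5739086 + j2077332
|N| = √(1000² + 479200²) ≈ 4.792e+05, ∠N ≈ 89.88°
|D| = √(5739086² + 2077332²) ≈ 6.1035e+06, ∠D ≈ 160.10°
|G| = 4.792e+05 / 6.1035e+06 ≈ 0.078512
Gain = 20 log₁₀(0.078512) ≈ -22.10 dB

-22.1 dB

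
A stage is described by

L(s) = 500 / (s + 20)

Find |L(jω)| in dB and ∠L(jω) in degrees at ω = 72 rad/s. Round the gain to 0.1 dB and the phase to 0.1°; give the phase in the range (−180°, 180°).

Substitute s = j72:
Numerator: 500 = 500 + j0
Denominator: (j72) + 20 = 20 + j72
|N| = √(500² + 0²) ≈ 500, ∠N ≈ 0.00°
|D| = √(20² + 72²) ≈ 74.726, ∠D ≈ 74.48°
|L| = 500 / 74.726 ≈ 6.6911
Gain = 20 log₁₀(6.6911) ≈ 16.51 dB
∠L = 0.00° − 74.48° = -74.48°

16.5 dB, -74.5°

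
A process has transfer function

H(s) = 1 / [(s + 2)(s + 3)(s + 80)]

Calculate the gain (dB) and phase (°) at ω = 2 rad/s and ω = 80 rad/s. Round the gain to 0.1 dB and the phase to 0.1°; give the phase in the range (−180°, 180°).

ω = 2: -58.2 dB, -80.1°; ω = 80: -117.2 dB, 138.6°

At s = jω = j2:
pole (s+2): 2 + j2 → |·| = √(2²+2²) = √8 ≈ 2.8284, ∠ = arctan(2/2) ≈ 45.00°
pole (s+3): 3 + j2 → |·| = √(3²+2²) = √13 ≈ 3.6056, ∠ = arctan(2/3) ≈ 33.69°
pole (s+80): 80 + j2 → |·| = √(80²+2²) = √6404 ≈ 80.025, ∠ = arctan(2/80) ≈ 1.43°
|H| = 1 / 816.1 ≈ 0.0012253
Gain = 20 log₁₀(0.0012253) ≈ -58.24 dB
∠H = 0.00° − 80.12° = -80.12°

At s = jω = j80:
pole (s+2): 2 + j80 → |·| = √(2²+80²) = √6404 ≈ 80.025, ∠ = arctan(80/2) ≈ 88.57°
pole (s+3): 3 + j80 → |·| = √(3²+80²) = √6409 ≈ 80.056, ∠ = arctan(80/3) ≈ 87.85°
pole (s+80): 80 + j80 → |·| = √(80²+80²) = √12800 ≈ 113.14, ∠ = arctan(80/80) ≈ 45.00°
|H| = 1 / 7.2483e+05 ≈ 1.3796e-06
Gain = 20 log₁₀(1.3796e-06) ≈ -117.20 dB
∠H = 0.00° − 221.42° = -221.42° ≡ 138.58° (principal value)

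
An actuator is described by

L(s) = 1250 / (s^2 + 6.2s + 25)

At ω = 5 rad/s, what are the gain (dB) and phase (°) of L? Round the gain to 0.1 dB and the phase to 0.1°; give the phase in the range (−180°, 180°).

32.1 dB, -90.0°

At s = jω = j5:
quadratic: (j5)² + 6.2·j5 + 25 = 0 + j31 → |·| ≈ 31, ∠ ≈ 90.00°
|L| = 1250 / 31 ≈ 40.323
Gain = 20 log₁₀(40.323) ≈ 32.11 dB
∠L = 0.00° − 90.00° = -90.00°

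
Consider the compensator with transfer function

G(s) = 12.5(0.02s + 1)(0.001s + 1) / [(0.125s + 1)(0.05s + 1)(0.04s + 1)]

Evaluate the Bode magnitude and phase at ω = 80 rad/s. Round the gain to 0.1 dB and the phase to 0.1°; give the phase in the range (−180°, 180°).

At ω = 80 rad/s:
zero (1 + j80·0.02) = 1 + j1.6 → |·| ≈ 1.8868, ∠ ≈ 57.99°
zero (1 + j80·0.001) = 1 + j0.08 → |·| ≈ 1.0032, ∠ ≈ 4.57°
pole (1 + j80·0.125) = 1 + j10 → |·| ≈ 10.05, ∠ ≈ 84.29°
pole (1 + j80·0.05) = 1 + j4 → |·| ≈ 4.1231, ∠ ≈ 75.96°
pole (1 + j80·0.04) = 1 + j3.2 → |·| ≈ 3.3526, ∠ ≈ 72.65°
|G| = 12.5 · 1.8868 · 1.0032 / (10.05 · 4.1231 · 3.3526) ≈ 0.17031
Gain = 20 log₁₀(0.17031) ≈ -15.38 dB
∠G = (57.99° + 4.57°) − (84.29° + 75.96° + 72.65°) = -170.34°

-15.4 dB, -170.3°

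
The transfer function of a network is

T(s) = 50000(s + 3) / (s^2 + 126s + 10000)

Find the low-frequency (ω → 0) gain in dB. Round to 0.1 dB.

23.5 dB

T(0) = 50000·3 / 10000 = 15
20 log₁₀(15) ≈ 23.52 dB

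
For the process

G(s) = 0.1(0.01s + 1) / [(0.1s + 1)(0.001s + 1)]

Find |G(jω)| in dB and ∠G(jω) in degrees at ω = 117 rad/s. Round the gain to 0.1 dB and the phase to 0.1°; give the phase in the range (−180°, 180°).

-37.7 dB, -42.3°

At ω = 117 rad/s:
zero (1 + j117·0.01) = 1 + j1.17 → |·| ≈ 1.5391, ∠ ≈ 49.48°
pole (1 + j117·0.1) = 1 + j11.7 → |·| ≈ 11.743, ∠ ≈ 85.11°
pole (1 + j117·0.001) = 1 + j0.117 → |·| ≈ 1.0068, ∠ ≈ 6.67°
|G| = 0.1 · 1.5391 / (11.743 · 1.0068) ≈ 0.013018
Gain = 20 log₁₀(0.013018) ≈ -37.71 dB
∠G = (49.48°) − (85.11° + 6.67°) = -42.30°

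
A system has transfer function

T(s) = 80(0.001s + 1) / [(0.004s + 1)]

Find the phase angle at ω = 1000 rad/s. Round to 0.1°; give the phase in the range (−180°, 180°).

-31.0°

At ω = 1000 rad/s:
zero (1 + j1000·0.001) = 1 + j1 → |·| ≈ 1.4142, ∠ ≈ 45.00°
pole (1 + j1000·0.004) = 1 + j4 → |·| ≈ 4.1231, ∠ ≈ 75.96°
∠T = (45.00°) − (75.96°) = -30.96°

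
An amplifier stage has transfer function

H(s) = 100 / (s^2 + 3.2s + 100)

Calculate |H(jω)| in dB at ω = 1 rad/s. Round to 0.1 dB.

At s = jω = j1:
quadratic: (j1)² + 3.2·j1 + 100 = 99 + j3.2 → |·| ≈ 99.052, ∠ ≈ 1.85°
|H| = 100 / 99.052 ≈ 1.0096
Gain = 20 log₁₀(1.0096) ≈ 0.08 dB

0.1 dB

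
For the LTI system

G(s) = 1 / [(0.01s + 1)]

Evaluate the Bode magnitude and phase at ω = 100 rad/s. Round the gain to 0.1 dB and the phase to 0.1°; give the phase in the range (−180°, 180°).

-3.0 dB, -45.0°

At ω = 100 rad/s:
pole (1 + j100·0.01) = 1 + j1 → |·| ≈ 1.4142, ∠ ≈ 45.00°
|G| = 1 · 1 / (1.4142) ≈ 0.70711
Gain = 20 log₁₀(0.70711) ≈ -3.01 dB
∠G = (0°) − (45.00°) = -45.00°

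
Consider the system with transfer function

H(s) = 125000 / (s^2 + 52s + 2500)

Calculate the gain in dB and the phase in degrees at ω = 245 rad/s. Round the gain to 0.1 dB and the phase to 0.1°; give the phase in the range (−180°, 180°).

6.5 dB, -167.5°

At s = jω = j245:
quadratic: (j245)² + 52·j245 + 2500 = -57525 + j12740 → |·| ≈ 58919, ∠ ≈ 167.51°
|H| = 125000 / 58919 ≈ 2.1216
Gain = 20 log₁₀(2.1216) ≈ 6.53 dB
∠H = 0.00° − 167.51° = -167.51°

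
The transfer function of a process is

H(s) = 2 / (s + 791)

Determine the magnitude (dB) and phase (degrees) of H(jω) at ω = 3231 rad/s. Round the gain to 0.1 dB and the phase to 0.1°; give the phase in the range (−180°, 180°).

Substitute s = j3231:
Numerator: 2 = 2 + j0
Denominator: (j3231) + 791 = 791 + j3231
|N| = √(2² + 0²) ≈ 2, ∠N ≈ 0.00°
|D| = √(791² + 3231²) ≈ 3326.4, ∠D ≈ 76.24°
|H| = 2 / 3326.4 ≈ 0.00060125
Gain = 20 log₁₀(0.00060125) ≈ -64.42 dB
∠H = 0.00° − 76.24° = -76.24°

-64.4 dB, -76.2°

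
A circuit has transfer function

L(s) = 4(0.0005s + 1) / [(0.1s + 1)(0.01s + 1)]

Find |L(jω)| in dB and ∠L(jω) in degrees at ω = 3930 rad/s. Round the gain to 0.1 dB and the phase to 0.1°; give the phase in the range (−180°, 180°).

-64.9 dB, -115.4°

At ω = 3930 rad/s:
zero (1 + j3930·0.0005) = 1 + j1.965 → |·| ≈ 2.2048, ∠ ≈ 63.03°
pole (1 + j3930·0.1) = 1 + j393 → |·| ≈ 393, ∠ ≈ 89.85°
pole (1 + j3930·0.01) = 1 + j39.3 → |·| ≈ 39.313, ∠ ≈ 88.54°
|L| = 4 · 2.2048 / (393 · 39.313) ≈ 0.00057082
Gain = 20 log₁₀(0.00057082) ≈ -64.87 dB
∠L = (63.03°) − (89.85° + 88.54°) = -115.36°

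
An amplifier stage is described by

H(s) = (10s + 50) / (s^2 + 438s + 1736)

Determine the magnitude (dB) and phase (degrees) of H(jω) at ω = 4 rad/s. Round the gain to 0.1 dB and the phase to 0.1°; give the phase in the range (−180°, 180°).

Substitute s = j4:
Numerator: 10(j4) + 50 = 50 + j40
Denominator: (j4)^2 + 438(j4) + 1736 = 1720 + j1752
|N| = √(50² + 40²) ≈ 64.031, ∠N ≈ 38.66°
|D| = √(1720² + 1752²) ≈ 2455.2, ∠D ≈ 45.53°
|H| = 64.031 / 2455.2 ≈ 0.02608
Gain = 20 log₁₀(0.02608) ≈ -31.67 dB
∠H = 38.66° − 45.53° = -6.87°

-31.7 dB, -6.9°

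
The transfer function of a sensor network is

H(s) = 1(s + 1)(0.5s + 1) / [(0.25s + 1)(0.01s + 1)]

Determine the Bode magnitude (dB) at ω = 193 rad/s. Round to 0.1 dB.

45.0 dB

At ω = 193 rad/s:
zero (1 + j193·1) = 1 + j193 → |·| ≈ 193, ∠ ≈ 89.70°
zero (1 + j193·0.5) = 1 + j96.5 → |·| ≈ 96.505, ∠ ≈ 89.41°
pole (1 + j193·0.25) = 1 + j48.25 → |·| ≈ 48.26, ∠ ≈ 88.81°
pole (1 + j193·0.01) = 1 + j1.93 → |·| ≈ 2.1737, ∠ ≈ 62.61°
|H| = 1 · 193 · 96.505 / (48.26 · 2.1737) ≈ 177.55
Gain = 20 log₁₀(177.55) ≈ 44.99 dB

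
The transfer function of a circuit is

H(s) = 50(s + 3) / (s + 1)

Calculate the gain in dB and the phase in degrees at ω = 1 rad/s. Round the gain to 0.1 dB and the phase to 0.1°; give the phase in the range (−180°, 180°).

41.0 dB, -26.6°

At s = jω = j1:
zero (s+3): 3 + j1 → |·| = √(3²+1²) = √10 ≈ 3.1623, ∠ = arctan(1/3) ≈ 18.43°
pole (s+1): 1 + j1 → |·| = √(1²+1²) = √2 ≈ 1.4142, ∠ = arctan(1/1) ≈ 45.00°
|H| = 50 · 3.1623 / 1.4142 ≈ 111.81
Gain = 20 log₁₀(111.81) ≈ 40.97 dB
∠H = 18.43° − 45.00° = -26.57°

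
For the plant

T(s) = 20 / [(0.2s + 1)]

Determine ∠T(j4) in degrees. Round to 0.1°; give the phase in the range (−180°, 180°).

-38.7°

At ω = 4 rad/s:
pole (1 + j4·0.2) = 1 + j0.8 → |·| ≈ 1.2806, ∠ ≈ 38.66°
∠T = (0°) − (38.66°) = -38.66°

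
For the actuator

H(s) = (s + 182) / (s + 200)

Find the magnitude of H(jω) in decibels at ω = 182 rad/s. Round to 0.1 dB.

At s = jω = j182:
zero (s+182): 182 + j182 → |·| = √(182²+182²) = √66248 ≈ 257.39, ∠ = arctan(182/182) ≈ 45.00°
pole (s+200): 200 + j182 → |·| = √(200²+182²) = √73124 ≈ 270.41, ∠ = arctan(182/200) ≈ 42.30°
|H| = 1 · 257.39 / 270.41 ≈ 0.95185
Gain = 20 log₁₀(0.95185) ≈ -0.43 dB

-0.4 dB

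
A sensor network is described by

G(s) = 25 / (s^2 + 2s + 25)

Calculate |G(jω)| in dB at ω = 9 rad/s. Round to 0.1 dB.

-7.4 dB

At s = jω = j9:
quadratic: (j9)² + 2·j9 + 25 = -56 + j18 → |·| ≈ 58.822, ∠ ≈ 162.18°
|G| = 25 / 58.822 ≈ 0.42501
Gain = 20 log₁₀(0.42501) ≈ -7.43 dB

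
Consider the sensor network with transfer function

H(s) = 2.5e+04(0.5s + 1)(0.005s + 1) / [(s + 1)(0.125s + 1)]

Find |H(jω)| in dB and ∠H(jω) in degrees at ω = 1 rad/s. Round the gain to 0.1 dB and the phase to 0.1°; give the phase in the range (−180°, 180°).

85.9 dB, -25.3°

At ω = 1 rad/s:
zero (1 + j1·0.5) = 1 + j0.5 → |·| ≈ 1.118, ∠ ≈ 26.57°
zero (1 + j1·0.005) = 1 + j0.005 → |·| ≈ 1, ∠ ≈ 0.29°
pole (1 + j1·1) = 1 + j1 → |·| ≈ 1.4142, ∠ ≈ 45.00°
pole (1 + j1·0.125) = 1 + j0.125 → |·| ≈ 1.0078, ∠ ≈ 7.13°
|H| = 2.5e+04 · 1.118 · 1 / (1.4142 · 1.0078) ≈ 19611
Gain = 20 log₁₀(19611) ≈ 85.85 dB
∠H = (26.57° + 0.29°) − (45.00° + 7.13°) = -25.27°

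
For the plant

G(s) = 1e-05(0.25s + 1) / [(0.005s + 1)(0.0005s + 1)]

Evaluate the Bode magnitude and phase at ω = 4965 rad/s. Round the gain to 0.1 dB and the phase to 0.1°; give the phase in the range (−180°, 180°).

At ω = 4965 rad/s:
zero (1 + j4965·0.25) = 1 + j1241.25 → |·| ≈ 1241.3, ∠ ≈ 89.95°
pole (1 + j4965·0.005) = 1 + j24.825 → |·| ≈ 24.845, ∠ ≈ 87.69°
pole (1 + j4965·0.0005) = 1 + j2.4825 → |·| ≈ 2.6763, ∠ ≈ 68.06°
|G| = 1e-05 · 1241.3 / (24.845 · 2.6763) ≈ 0.00018668
Gain = 20 log₁₀(0.00018668) ≈ -74.58 dB
∠G = (89.95°) − (87.69° + 68.06°) = -65.80°

-74.6 dB, -65.8°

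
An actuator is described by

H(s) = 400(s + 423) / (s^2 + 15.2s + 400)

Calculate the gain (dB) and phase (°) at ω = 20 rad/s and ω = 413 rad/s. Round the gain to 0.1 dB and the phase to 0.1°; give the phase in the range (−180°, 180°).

ω = 20: 54.9 dB, -87.3°; ω = 413: 2.9 dB, -133.6°

At s = jω = j20:
zero (s+423): 423 + j20 → |·| = √(423²+20²) = √179329 ≈ 423.47, ∠ = arctan(20/423) ≈ 2.71°
quadratic: (j20)² + 15.2·j20 + 400 = 0 + j304 → |·| ≈ 304, ∠ ≈ 90.00°
|H| = 400 · 423.47 / 304 ≈ 557.2
Gain = 20 log₁₀(557.2) ≈ 54.92 dB
∠H = 2.71° − 90.00° = -87.29°

At s = jω = j413:
zero (s+423): 423 + j413 → |·| = √(423²+413²) = √349498 ≈ 591.18, ∠ = arctan(413/423) ≈ 44.31°
quadratic: (j413)² + 15.2·j413 + 400 = -170169 + j6277.6 → |·| ≈ 1.7028e+05, ∠ ≈ 177.89°
|H| = 400 · 591.18 / 1.7028e+05 ≈ 1.3887
Gain = 20 log₁₀(1.3887) ≈ 2.85 dB
∠H = 44.31° − 177.89° = -133.58°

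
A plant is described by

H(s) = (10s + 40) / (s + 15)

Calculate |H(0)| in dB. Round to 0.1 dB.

8.5 dB

H(0) = 40 / 15 ≈ 2.6667
20 log₁₀(2.6667) ≈ 8.52 dB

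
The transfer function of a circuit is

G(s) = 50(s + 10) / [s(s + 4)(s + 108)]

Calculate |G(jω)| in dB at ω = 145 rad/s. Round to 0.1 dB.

-54.4 dB

At s = jω = j145:
zero (s+10): 10 + j145 → |·| = √(10²+145²) = √21125 ≈ 145.34, ∠ = arctan(145/10) ≈ 86.05°
pole (s+4): 4 + j145 → |·| = √(4²+145²) = √21041 ≈ 145.06, ∠ = arctan(145/4) ≈ 88.42°
pole (s+108): 108 + j145 → |·| = √(108²+145²) = √32689 ≈ 180.8, ∠ = arctan(145/108) ≈ 53.32°
pole at origin: |s| = 145, ∠ = 90.00° (in denominator)
|G| = 50 · 145.34 / 3.8029e+06 ≈ 0.0019109
Gain = 20 log₁₀(0.0019109) ≈ -54.38 dB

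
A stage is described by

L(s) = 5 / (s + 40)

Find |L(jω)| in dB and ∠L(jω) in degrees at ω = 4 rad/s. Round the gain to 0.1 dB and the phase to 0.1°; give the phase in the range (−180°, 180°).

Substitute s = j4:
Numerator: 5 = 5 + j0
Denominator: (j4) + 40 = 40 + j4
|N| = √(5² + 0²) ≈ 5, ∠N ≈ 0.00°
|D| = √(40² + 4²) ≈ 40.2, ∠D ≈ 5.71°
|L| = 5 / 40.2 ≈ 0.12438
Gain = 20 log₁₀(0.12438) ≈ -18.10 dB
∠L = 0.00° − 5.71° = -5.71°

-18.1 dB, -5.7°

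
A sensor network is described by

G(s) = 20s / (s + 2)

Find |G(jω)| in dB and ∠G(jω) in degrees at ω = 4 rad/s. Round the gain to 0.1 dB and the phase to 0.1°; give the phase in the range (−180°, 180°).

At s = jω = j4:
zero at origin: s = j4 → |·| = 4, ∠ = 90.00°
pole (s+2): 2 + j4 → |·| = √(2²+4²) = √20 ≈ 4.4721, ∠ = arctan(4/2) ≈ 63.43°
|G| = 20 · 4 / 4.4721 ≈ 17.889
Gain = 20 log₁₀(17.889) ≈ 25.05 dB
∠G = 90.00° − 63.43° = 26.57°

25.1 dB, 26.6°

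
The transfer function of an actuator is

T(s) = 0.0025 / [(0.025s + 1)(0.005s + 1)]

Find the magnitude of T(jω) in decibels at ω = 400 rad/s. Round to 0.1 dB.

-79.1 dB

At ω = 400 rad/s:
pole (1 + j400·0.025) = 1 + j10 → |·| ≈ 10.05, ∠ ≈ 84.29°
pole (1 + j400·0.005) = 1 + j2 → |·| ≈ 2.2361, ∠ ≈ 63.43°
|T| = 0.0025 · 1 / (10.05 · 2.2361) ≈ 0.00011125
Gain = 20 log₁₀(0.00011125) ≈ -79.07 dB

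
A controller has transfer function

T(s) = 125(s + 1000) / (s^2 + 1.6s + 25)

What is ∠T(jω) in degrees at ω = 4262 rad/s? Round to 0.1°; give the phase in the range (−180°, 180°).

-103.2°

At s = jω = j4262:
zero (s+1000): 1000 + j4262 → |·| = √(1000²+4262²) = √19164644 ≈ 4377.7, ∠ = arctan(4262/1000) ≈ 76.80°
quadratic: (j4262)² + 1.6·j4262 + 25 = -18164619 + j6819.2 → |·| ≈ 1.8165e+07, ∠ ≈ 179.98°
∠T = 76.80° − 179.98° = -103.18°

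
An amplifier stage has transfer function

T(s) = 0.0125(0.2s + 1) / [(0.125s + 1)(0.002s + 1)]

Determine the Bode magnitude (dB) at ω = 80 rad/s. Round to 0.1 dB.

At ω = 80 rad/s:
zero (1 + j80·0.2) = 1 + j16 → |·| ≈ 16.031, ∠ ≈ 86.42°
pole (1 + j80·0.125) = 1 + j10 → |·| ≈ 10.05, ∠ ≈ 84.29°
pole (1 + j80·0.002) = 1 + j0.16 → |·| ≈ 1.0127, ∠ ≈ 9.09°
|T| = 0.0125 · 16.031 / (10.05 · 1.0127) ≈ 0.019689
Gain = 20 log₁₀(0.019689) ≈ -34.12 dB

-34.1 dB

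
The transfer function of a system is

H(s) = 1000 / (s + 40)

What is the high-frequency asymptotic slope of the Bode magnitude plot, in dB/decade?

Each pole contributes −20 dB/decade at high frequency; each zero contributes +20 dB/decade.
Net: 0 zero(s) − 1 pole(s) → -20 dB/decade.

-20 dB/decade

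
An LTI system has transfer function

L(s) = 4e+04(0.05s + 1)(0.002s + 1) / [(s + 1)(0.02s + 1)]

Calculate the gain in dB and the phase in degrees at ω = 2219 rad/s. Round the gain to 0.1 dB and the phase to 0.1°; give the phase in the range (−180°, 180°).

At ω = 2219 rad/s:
zero (1 + j2219·0.05) = 1 + j110.95 → |·| ≈ 110.95, ∠ ≈ 89.48°
zero (1 + j2219·0.002) = 1 + j4.438 → |·| ≈ 4.5493, ∠ ≈ 77.30°
pole (1 + j2219·1) = 1 + j2219 → |·| ≈ 2219, ∠ ≈ 89.97°
pole (1 + j2219·0.02) = 1 + j44.38 → |·| ≈ 44.391, ∠ ≈ 88.71°
|L| = 4e+04 · 110.95 · 4.5493 / (2219 · 44.391) ≈ 204.96
Gain = 20 log₁₀(204.96) ≈ 46.23 dB
∠L = (89.48° + 77.30°) − (89.97° + 88.71°) = -11.90°

46.2 dB, -11.9°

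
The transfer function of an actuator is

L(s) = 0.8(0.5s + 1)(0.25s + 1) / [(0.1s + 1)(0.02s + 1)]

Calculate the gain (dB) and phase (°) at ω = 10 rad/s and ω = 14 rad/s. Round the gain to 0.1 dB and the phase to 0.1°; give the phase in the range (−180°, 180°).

At ω = 10 rad/s:
zero (1 + j10·0.5) = 1 + j5 → |·| ≈ 5.099, ∠ ≈ 78.69°
zero (1 + j10·0.25) = 1 + j2.5 → |·| ≈ 2.6926, ∠ ≈ 68.20°
pole (1 + j10·0.1) = 1 + j1 → |·| ≈ 1.4142, ∠ ≈ 45.00°
pole (1 + j10·0.02) = 1 + j0.2 → |·| ≈ 1.0198, ∠ ≈ 11.31°
|L| = 0.8 · 5.099 · 2.6926 / (1.4142 · 1.0198) ≈ 7.6159
Gain = 20 log₁₀(7.6159) ≈ 17.63 dB
∠L = (78.69° + 68.20°) − (45.00° + 11.31°) = 90.58°

At ω = 14 rad/s:
zero (1 + j14·0.5) = 1 + j7 → |·| ≈ 7.0711, ∠ ≈ 81.87°
zero (1 + j14·0.25) = 1 + j3.5 → |·| ≈ 3.6401, ∠ ≈ 74.05°
pole (1 + j14·0.1) = 1 + j1.4 → |·| ≈ 1.7205, ∠ ≈ 54.46°
pole (1 + j14·0.02) = 1 + j0.28 → |·| ≈ 1.0385, ∠ ≈ 15.64°
|L| = 0.8 · 7.0711 · 3.6401 / (1.7205 · 1.0385) ≈ 11.525
Gain = 20 log₁₀(11.525) ≈ 21.23 dB
∠L = (81.87° + 74.05°) − (54.46° + 15.64°) = 85.82°

ω = 10: 17.6 dB, 90.6°; ω = 14: 21.2 dB, 85.8°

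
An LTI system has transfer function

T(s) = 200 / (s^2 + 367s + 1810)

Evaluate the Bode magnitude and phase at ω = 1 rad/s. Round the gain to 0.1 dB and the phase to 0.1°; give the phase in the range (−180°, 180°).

-19.3 dB, -11.5°

Substitute s = j1:
Numerator: 200 = 200 + j0
Denominator: (j1)^2 + 367(j1) + 1810 = 1809 + j367
|N| = √(200² + 0²) ≈ 200, ∠N ≈ 0.00°
|D| = √(1809² + 367²) ≈ 1845.9, ∠D ≈ 11.47°
|T| = 200 / 1845.9 ≈ 0.10835
Gain = 20 log₁₀(0.10835) ≈ -19.30 dB
∠T = 0.00° − 11.47° = -11.47°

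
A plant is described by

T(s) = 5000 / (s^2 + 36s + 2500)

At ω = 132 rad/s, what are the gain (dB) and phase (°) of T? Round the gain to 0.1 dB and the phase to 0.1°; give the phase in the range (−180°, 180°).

-9.9 dB, -162.3°

At s = jω = j132:
quadratic: (j132)² + 36·j132 + 2500 = -14924 + j4752 → |·| ≈ 15662, ∠ ≈ 162.34°
|T| = 5000 / 15662 ≈ 0.31924
Gain = 20 log₁₀(0.31924) ≈ -9.92 dB
∠T = 0.00° − 162.34° = -162.34°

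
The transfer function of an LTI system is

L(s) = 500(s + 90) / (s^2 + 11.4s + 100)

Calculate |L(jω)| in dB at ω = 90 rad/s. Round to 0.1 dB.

17.9 dB

At s = jω = j90:
zero (s+90): 90 + j90 → |·| = √(90²+90²) = √16200 ≈ 127.28, ∠ = arctan(90/90) ≈ 45.00°
quadratic: (j90)² + 11.4·j90 + 100 = -8000 + j1026 → |·| ≈ 8065.5, ∠ ≈ 172.69°
|L| = 500 · 127.28 / 8065.5 ≈ 7.8904
Gain = 20 log₁₀(7.8904) ≈ 17.94 dB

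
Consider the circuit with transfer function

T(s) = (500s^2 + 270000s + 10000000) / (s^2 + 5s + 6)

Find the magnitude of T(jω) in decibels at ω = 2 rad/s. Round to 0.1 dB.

119.8 dB

Substitute s = j2:
Numerator: 500(j2)^2 + 270000(j2) + 10000000 = 9998000 + j540000
Denominator: (j2)^2 + 5(j2) + 6 = 2 + j10
|N| = √(9998000² + 540000²) ≈ 1.0013e+07, ∠N ≈ 3.09°
|D| = √(2² + 10²) ≈ 10.198, ∠D ≈ 78.69°
|T| = 1.0013e+07 / 10.198 ≈ 9.8186e+05
Gain = 20 log₁₀(9.8186e+05) ≈ 119.84 dB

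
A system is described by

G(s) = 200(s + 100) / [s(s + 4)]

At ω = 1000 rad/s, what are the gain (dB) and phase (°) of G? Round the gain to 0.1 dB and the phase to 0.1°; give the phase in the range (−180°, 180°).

-13.9 dB, -95.5°

At s = jω = j1000:
zero (s+100): 100 + j1000 → |·| = √(100²+1000²) = √1010000 ≈ 1005, ∠ = arctan(1000/100) ≈ 84.29°
pole (s+4): 4 + j1000 → |·| = √(4²+1000²) = √1000016 ≈ 1000, ∠ = arctan(1000/4) ≈ 89.77°
pole at origin: |s| = 1000, ∠ = 90.00° (in denominator)
|G| = 200 · 1005 / 1e+06 ≈ 0.201
Gain = 20 log₁₀(0.201) ≈ -13.94 dB
∠G = 84.29° − 179.77° = -95.48°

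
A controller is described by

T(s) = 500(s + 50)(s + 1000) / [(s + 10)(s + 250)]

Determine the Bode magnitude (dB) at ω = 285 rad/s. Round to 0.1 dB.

62.9 dB

At s = jω = j285:
zero (s+50): 50 + j285 → |·| = √(50²+285²) = √83725 ≈ 289.35, ∠ = arctan(285/50) ≈ 80.05°
zero (s+1000): 1000 + j285 → |·| = √(1000²+285²) = √1081225 ≈ 1039.8, ∠ = arctan(285/1000) ≈ 15.91°
pole (s+10): 10 + j285 → |·| = √(10²+285²) = √81325 ≈ 285.18, ∠ = arctan(285/10) ≈ 87.99°
pole (s+250): 250 + j285 → |·| = √(250²+285²) = √143725 ≈ 379.11, ∠ = arctan(285/250) ≈ 48.74°
|T| = 500 · 3.0087e+05 / 1.0811e+05 ≈ 1391.5
Gain = 20 log₁₀(1391.5) ≈ 62.87 dB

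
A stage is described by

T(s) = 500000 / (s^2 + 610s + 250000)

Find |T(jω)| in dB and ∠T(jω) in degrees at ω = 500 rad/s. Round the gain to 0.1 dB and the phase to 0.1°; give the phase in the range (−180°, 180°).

4.3 dB, -90.0°

At s = jω = j500:
quadratic: (j500)² + 610·j500 + 250000 = 0 + j305000 → |·| ≈ 3.05e+05, ∠ ≈ 90.00°
|T| = 500000 / 3.05e+05 ≈ 1.6393
Gain = 20 log₁₀(1.6393) ≈ 4.29 dB
∠T = 0.00° − 90.00° = -90.00°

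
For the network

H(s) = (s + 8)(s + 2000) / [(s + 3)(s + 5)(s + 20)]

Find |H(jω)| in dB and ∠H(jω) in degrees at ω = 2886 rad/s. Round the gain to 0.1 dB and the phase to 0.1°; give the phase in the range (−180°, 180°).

At s = jω = j2886:
zero (s+8): 8 + j2886 → |·| = √(8²+2886²) = √8329060 ≈ 2886, ∠ = arctan(2886/8) ≈ 89.84°
zero (s+2000): 2000 + j2886 → |·| = √(2000²+2886²) = √12328996 ≈ 3511.3, ∠ = arctan(2886/2000) ≈ 55.28°
pole (s+3): 3 + j2886 → |·| = √(3²+2886²) = √8329005 ≈ 2886, ∠ = arctan(2886/3) ≈ 89.94°
pole (s+5): 5 + j2886 → |·| = √(5²+2886²) = √8329021 ≈ 2886, ∠ = arctan(2886/5) ≈ 89.90°
pole (s+20): 20 + j2886 → |·| = √(20²+2886²) = √8329396 ≈ 2886.1, ∠ = arctan(2886/20) ≈ 89.60°
|H| = 1 · 1.0134e+07 / 2.4038e+10 ≈ 0.00042158
Gain = 20 log₁₀(0.00042158) ≈ -67.50 dB
∠H = 145.12° − 269.44° = -124.32°

-67.5 dB, -124.3°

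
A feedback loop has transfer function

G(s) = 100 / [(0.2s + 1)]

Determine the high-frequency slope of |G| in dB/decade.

-20 dB/decade

Each pole contributes −20 dB/decade at high frequency; each zero contributes +20 dB/decade.
Net: 0 zero(s) − 1 pole(s) → -20 dB/decade.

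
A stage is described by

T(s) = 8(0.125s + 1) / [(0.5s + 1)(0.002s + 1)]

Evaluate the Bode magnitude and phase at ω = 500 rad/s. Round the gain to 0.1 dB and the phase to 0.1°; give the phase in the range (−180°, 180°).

3.0 dB, -45.7°

At ω = 500 rad/s:
zero (1 + j500·0.125) = 1 + j62.5 → |·| ≈ 62.508, ∠ ≈ 89.08°
pole (1 + j500·0.5) = 1 + j250 → |·| ≈ 250, ∠ ≈ 89.77°
pole (1 + j500·0.002) = 1 + j1 → |·| ≈ 1.4142, ∠ ≈ 45.00°
|T| = 8 · 62.508 / (250 · 1.4142) ≈ 1.4144
Gain = 20 log₁₀(1.4144) ≈ 3.01 dB
∠T = (89.08°) − (89.77° + 45.00°) = -45.69°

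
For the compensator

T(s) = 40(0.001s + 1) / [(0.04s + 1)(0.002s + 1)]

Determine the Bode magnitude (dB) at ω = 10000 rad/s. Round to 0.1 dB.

At ω = 10000 rad/s:
zero (1 + j10000·0.001) = 1 + j10 → |·| ≈ 10.05, ∠ ≈ 84.29°
pole (1 + j10000·0.04) = 1 + j400 → |·| ≈ 400, ∠ ≈ 89.86°
pole (1 + j10000·0.002) = 1 + j20 → |·| ≈ 20.025, ∠ ≈ 87.14°
|T| = 40 · 10.05 / (400 · 20.025) ≈ 0.050187
Gain = 20 log₁₀(0.050187) ≈ -25.99 dB

-26.0 dB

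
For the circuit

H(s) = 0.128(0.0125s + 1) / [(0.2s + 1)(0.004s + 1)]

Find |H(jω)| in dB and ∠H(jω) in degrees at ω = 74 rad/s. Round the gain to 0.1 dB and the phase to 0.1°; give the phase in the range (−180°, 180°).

-39.0 dB, -59.9°

At ω = 74 rad/s:
zero (1 + j74·0.0125) = 1 + j0.925 → |·| ≈ 1.3622, ∠ ≈ 42.77°
pole (1 + j74·0.2) = 1 + j14.8 → |·| ≈ 14.834, ∠ ≈ 86.13°
pole (1 + j74·0.004) = 1 + j0.296 → |·| ≈ 1.0429, ∠ ≈ 16.49°
|H| = 0.128 · 1.3622 / (14.834 · 1.0429) ≈ 0.011271
Gain = 20 log₁₀(0.011271) ≈ -38.96 dB
∠H = (42.77°) − (86.13° + 16.49°) = -59.85°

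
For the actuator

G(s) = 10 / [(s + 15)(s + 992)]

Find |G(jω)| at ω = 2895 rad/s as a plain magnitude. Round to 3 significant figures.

At s = jω = j2895:
pole (s+15): 15 + j2895 → |·| = √(15²+2895²) = √8381250 ≈ 2895, ∠ = arctan(2895/15) ≈ 89.70°
pole (s+992): 992 + j2895 → |·| = √(992²+2895²) = √9365089 ≈ 3060.2, ∠ = arctan(2895/992) ≈ 71.09°
|G| = 10 / 8.8593e+06 ≈ 1.1288e-06

1.13e-06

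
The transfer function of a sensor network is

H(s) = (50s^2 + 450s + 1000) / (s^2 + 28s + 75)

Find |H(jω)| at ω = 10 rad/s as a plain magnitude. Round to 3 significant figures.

Substitute s = j10:
Numerator: 50(j10)^2 + 450(j10) + 1000 = -4000 + j4500
Denominator: (j10)^2 + 28(j10) + 75 = -25 + j280
|N| = √(4000² + 4500²) ≈ 6020.8, ∠N ≈ 131.63°
|D| = √(25² + 280²) ≈ 281.11, ∠D ≈ 95.10°
|H| = 6020.8 / 281.11 ≈ 21.418

21.4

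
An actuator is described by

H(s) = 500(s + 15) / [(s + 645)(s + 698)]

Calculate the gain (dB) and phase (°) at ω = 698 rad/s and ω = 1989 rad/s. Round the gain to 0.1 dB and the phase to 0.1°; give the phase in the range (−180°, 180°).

At s = jω = j698:
zero (s+15): 15 + j698 → |·| = √(15²+698²) = √487429 ≈ 698.16, ∠ = arctan(698/15) ≈ 88.77°
pole (s+645): 645 + j698 → |·| = √(645²+698²) = √903229 ≈ 950.38, ∠ = arctan(698/645) ≈ 47.26°
pole (s+698): 698 + j698 → |·| = √(698²+698²) = √974408 ≈ 987.12, ∠ = arctan(698/698) ≈ 45.00°
|H| = 500 · 698.16 / 9.3814e+05 ≈ 0.3721
Gain = 20 log₁₀(0.3721) ≈ -8.59 dB
∠H = 88.77° − 92.26° = -3.49°

At s = jω = j1989:
zero (s+15): 15 + j1989 → |·| = √(15²+1989²) = √3956346 ≈ 1989.1, ∠ = arctan(1989/15) ≈ 89.57°
pole (s+645): 645 + j1989 → |·| = √(645²+1989²) = √4372146 ≈ 2091, ∠ = arctan(1989/645) ≈ 72.03°
pole (s+698): 698 + j1989 → |·| = √(698²+1989²) = √4443325 ≈ 2107.9, ∠ = arctan(1989/698) ≈ 70.66°
|H| = 500 · 1989.1 / 4.4076e+06 ≈ 0.22564
Gain = 20 log₁₀(0.22564) ≈ -12.93 dB
∠H = 89.57° − 142.69° = -53.12°

ω = 698: -8.6 dB, -3.5°; ω = 1989: -12.9 dB, -53.1°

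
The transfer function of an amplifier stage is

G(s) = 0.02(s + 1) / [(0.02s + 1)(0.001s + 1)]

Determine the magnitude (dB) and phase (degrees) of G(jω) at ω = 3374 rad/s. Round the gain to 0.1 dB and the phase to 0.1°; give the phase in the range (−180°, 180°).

-10.9 dB, -72.7°

At ω = 3374 rad/s:
zero (1 + j3374·1) = 1 + j3374 → |·| ≈ 3374, ∠ ≈ 89.98°
pole (1 + j3374·0.02) = 1 + j67.48 → |·| ≈ 67.487, ∠ ≈ 89.15°
pole (1 + j3374·0.001) = 1 + j3.374 → |·| ≈ 3.5191, ∠ ≈ 73.49°
|G| = 0.02 · 3374 / (67.487 · 3.5191) ≈ 0.28413
Gain = 20 log₁₀(0.28413) ≈ -10.93 dB
∠G = (89.98°) − (89.15° + 73.49°) = -72.66°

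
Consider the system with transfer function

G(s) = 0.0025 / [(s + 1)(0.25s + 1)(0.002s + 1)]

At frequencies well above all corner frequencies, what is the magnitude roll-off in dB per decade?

Each pole contributes −20 dB/decade at high frequency; each zero contributes +20 dB/decade.
Net: 0 zero(s) − 3 pole(s) → -60 dB/decade.

-60 dB/decade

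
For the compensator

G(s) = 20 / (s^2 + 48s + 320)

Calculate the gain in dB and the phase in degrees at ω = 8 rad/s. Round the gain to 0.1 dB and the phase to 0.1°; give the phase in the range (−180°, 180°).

Substitute s = j8:
Numerator: 20 = 20 + j0
Denominator: (j8)^2 + 48(j8) + 320 = 256 + j384
|N| = √(20² + 0²) ≈ 20, ∠N ≈ 0.00°
|D| = √(256² + 384²) ≈ 461.51, ∠D ≈ 56.31°
|G| = 20 / 461.51 ≈ 0.043336
Gain = 20 log₁₀(0.043336) ≈ -27.26 dB
∠G = 0.00° − 56.31° = -56.31°

-27.3 dB, -56.3°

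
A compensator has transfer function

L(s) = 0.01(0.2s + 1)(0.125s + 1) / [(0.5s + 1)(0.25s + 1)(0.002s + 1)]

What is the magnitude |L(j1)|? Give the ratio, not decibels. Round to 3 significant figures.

0.00892

At ω = 1 rad/s:
zero (1 + j1·0.2) = 1 + j0.2 → |·| ≈ 1.0198, ∠ ≈ 11.31°
zero (1 + j1·0.125) = 1 + j0.125 → |·| ≈ 1.0078, ∠ ≈ 7.13°
pole (1 + j1·0.5) = 1 + j0.5 → |·| ≈ 1.118, ∠ ≈ 26.57°
pole (1 + j1·0.25) = 1 + j0.25 → |·| ≈ 1.0308, ∠ ≈ 14.04°
pole (1 + j1·0.002) = 1 + j0.002 → |·| ≈ 1, ∠ ≈ 0.11°
|L| = 0.01 · 1.0198 · 1.0078 / (1.118 · 1.0308 · 1) ≈ 0.0089181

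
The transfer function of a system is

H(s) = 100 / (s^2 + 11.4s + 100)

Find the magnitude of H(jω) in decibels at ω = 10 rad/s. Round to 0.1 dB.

At s = jω = j10:
quadratic: (j10)² + 11.4·j10 + 100 = 0 + j114 → |·| ≈ 114, ∠ ≈ 90.00°
|H| = 100 / 114 ≈ 0.87719
Gain = 20 log₁₀(0.87719) ≈ -1.14 dB

-1.1 dB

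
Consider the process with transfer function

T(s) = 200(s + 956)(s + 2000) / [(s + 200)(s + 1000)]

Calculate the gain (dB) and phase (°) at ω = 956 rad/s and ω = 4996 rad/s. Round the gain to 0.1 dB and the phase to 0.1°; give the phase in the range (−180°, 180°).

At s = jω = j956:
zero (s+956): 956 + j956 → |·| = √(956²+956²) = √1827872 ≈ 1352, ∠ = arctan(956/956) ≈ 45.00°
zero (s+2000): 2000 + j956 → |·| = √(2000²+956²) = √4913936 ≈ 2216.7, ∠ = arctan(956/2000) ≈ 25.55°
pole (s+200): 200 + j956 → |·| = √(200²+956²) = √953936 ≈ 976.7, ∠ = arctan(956/200) ≈ 78.18°
pole (s+1000): 1000 + j956 → |·| = √(1000²+956²) = √1913936 ≈ 1383.5, ∠ = arctan(956/1000) ≈ 43.71°
|T| = 200 · 2.997e+06 / 1.3513e+06 ≈ 443.57
Gain = 20 log₁₀(443.57) ≈ 52.94 dB
∠T = 70.55° − 121.89° = -51.34°

At s = jω = j4996:
zero (s+956): 956 + j4996 → |·| = √(956²+4996²) = √25873952 ≈ 5086.6, ∠ = arctan(4996/956) ≈ 79.17°
zero (s+2000): 2000 + j4996 → |·| = √(2000²+4996²) = √28960016 ≈ 5381.5, ∠ = arctan(4996/2000) ≈ 68.18°
pole (s+200): 200 + j4996 → |·| = √(200²+4996²) = √25000016 ≈ 5000, ∠ = arctan(4996/200) ≈ 87.71°
pole (s+1000): 1000 + j4996 → |·| = √(1000²+4996²) = √25960016 ≈ 5095.1, ∠ = arctan(4996/1000) ≈ 78.68°
|T| = 200 · 2.7374e+07 / 2.5476e+07 ≈ 214.9
Gain = 20 log₁₀(214.9) ≈ 46.64 dB
∠T = 147.35° − 166.39° = -19.04°

ω = 956: 52.9 dB, -51.3°; ω = 4996: 46.6 dB, -19.0°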